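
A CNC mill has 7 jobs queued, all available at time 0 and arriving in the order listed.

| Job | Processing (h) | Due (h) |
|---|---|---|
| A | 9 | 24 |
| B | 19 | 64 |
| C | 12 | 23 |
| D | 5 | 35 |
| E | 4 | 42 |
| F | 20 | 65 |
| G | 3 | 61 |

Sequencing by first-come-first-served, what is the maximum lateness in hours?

17

FIFO (arrival order): A B C D E F G.
A: 0→9, due 24, lateness -15
B: 9→28, due 64, lateness -36
C: 28→40, due 23, lateness 17
D: 40→45, due 35, lateness 10
E: 45→49, due 42, lateness 7
F: 49→69, due 65, lateness 4
G: 69→72, due 61, lateness 11
Maximum = 17.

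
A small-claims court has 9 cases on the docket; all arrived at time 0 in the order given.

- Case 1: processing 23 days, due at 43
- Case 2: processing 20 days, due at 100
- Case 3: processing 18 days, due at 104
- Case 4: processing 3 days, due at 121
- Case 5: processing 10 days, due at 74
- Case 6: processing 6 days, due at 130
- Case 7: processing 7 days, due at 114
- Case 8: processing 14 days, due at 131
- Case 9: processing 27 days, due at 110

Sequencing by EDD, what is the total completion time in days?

733

EDD (increasing due date): Case 1 Case 5 Case 2 Case 3 Case 9 Case 7 Case 4 Case 6 Case 8.
Case 1: 0→23
Case 5: 23→33
Case 2: 33→53
Case 3: 53→71
Case 9: 71→98
Case 7: 98→105
Case 4: 105→108
Case 6: 108→114
Case 8: 114→128
Sum = 23+33+53+71+98+105+108+114+128 = 733.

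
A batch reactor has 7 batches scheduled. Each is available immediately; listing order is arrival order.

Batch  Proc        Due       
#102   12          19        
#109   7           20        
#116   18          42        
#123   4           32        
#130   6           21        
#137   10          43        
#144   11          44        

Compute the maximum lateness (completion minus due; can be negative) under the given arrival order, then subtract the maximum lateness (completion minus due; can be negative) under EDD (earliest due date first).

2

FIFO (arrival order): #102 #109 #116 #123 #130 #137 #144.
#102: 0→12, due 19, lateness -7
#109: 12→19, due 20, lateness -1
#116: 19→37, due 42, lateness -5
#123: 37→41, due 32, lateness 9
#130: 41→47, due 21, lateness 26
#137: 47→57, due 43, lateness 14
#144: 57→68, due 44, lateness 24
Maximum = 26.
EDD (increasing due date): #102 #109 #130 #123 #116 #137 #144.
#102: 0→12, due 19, lateness -7
#109: 12→19, due 20, lateness -1
#130: 19→25, due 21, lateness 4
#123: 25→29, due 32, lateness -3
#116: 29→47, due 42, lateness 5
#137: 47→57, due 43, lateness 14
#144: 57→68, due 44, lateness 24
Maximum = 24.
Difference = 26 − 24 = 2.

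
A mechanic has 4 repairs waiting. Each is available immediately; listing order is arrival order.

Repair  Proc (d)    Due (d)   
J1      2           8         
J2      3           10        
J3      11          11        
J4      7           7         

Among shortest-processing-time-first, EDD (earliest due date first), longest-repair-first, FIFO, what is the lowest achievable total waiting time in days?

19

SPT (increasing processing time): J1 J2 J4 J3.
J1: waits 0, runs 0→2
J2: waits 2, runs 2→5
J4: waits 5, runs 5→12
J3: waits 12, runs 12→23
Sum = 0+2+5+12 = 19.
EDD (increasing due date): J4 J1 J2 J3.
J4: waits 0, runs 0→7
J1: waits 7, runs 7→9
J2: waits 9, runs 9→12
J3: waits 12, runs 12→23
Sum = 0+7+9+12 = 28.
LPT (decreasing processing time): J3 J4 J2 J1.
J3: waits 0, runs 0→11
J4: waits 11, runs 11→18
J2: waits 18, runs 18→21
J1: waits 21, runs 21→23
Sum = 0+11+18+21 = 50.
FIFO (arrival order): J1 J2 J3 J4.
J1: waits 0, runs 0→2
J2: waits 2, runs 2→5
J3: waits 5, runs 5→16
J4: waits 16, runs 16→23
Sum = 0+2+5+16 = 23.
SPT 19, EDD 28, LPT 50, FIFO 23 → minimum 19.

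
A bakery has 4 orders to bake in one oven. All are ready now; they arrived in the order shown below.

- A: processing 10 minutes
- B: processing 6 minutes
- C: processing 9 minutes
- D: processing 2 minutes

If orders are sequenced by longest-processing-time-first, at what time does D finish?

LPT (decreasing processing time): A C B D.
A: 0→10
C: 10→19
B: 19→25
D: 25→27

27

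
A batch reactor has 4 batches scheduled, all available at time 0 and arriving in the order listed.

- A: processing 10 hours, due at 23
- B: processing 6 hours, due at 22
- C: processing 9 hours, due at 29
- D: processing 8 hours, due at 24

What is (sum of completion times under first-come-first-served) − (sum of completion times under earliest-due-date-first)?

FIFO (arrival order): A B C D.
A: 0→10
B: 10→16
C: 16→25
D: 25→33
Sum = 10+16+25+33 = 84.
EDD (increasing due date): B A D C.
B: 0→6
A: 6→16
D: 16→24
C: 24→33
Sum = 6+16+24+33 = 79.
Difference = 84 − 79 = 5.

5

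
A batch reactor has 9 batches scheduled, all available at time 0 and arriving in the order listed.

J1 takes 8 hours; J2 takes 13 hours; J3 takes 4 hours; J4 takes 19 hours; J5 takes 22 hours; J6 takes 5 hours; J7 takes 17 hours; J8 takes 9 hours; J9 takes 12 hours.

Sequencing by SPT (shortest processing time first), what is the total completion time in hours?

409

SPT (increasing processing time): J3 J6 J1 J8 J9 J2 J7 J4 J5.
J3: 0→4
J6: 4→9
J1: 9→17
J8: 17→26
J9: 26→38
J2: 38→51
J7: 51→68
J4: 68→87
J5: 87→109
Sum = 4+9+17+26+38+51+68+87+109 = 409.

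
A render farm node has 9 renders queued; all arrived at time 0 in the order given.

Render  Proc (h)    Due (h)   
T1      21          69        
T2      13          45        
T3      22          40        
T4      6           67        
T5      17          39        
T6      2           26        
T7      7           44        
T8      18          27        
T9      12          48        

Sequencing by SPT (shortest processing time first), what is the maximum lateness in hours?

SPT (increasing processing time): T6 T4 T7 T9 T2 T5 T8 T1 T3.
T6: 0→2, due 26, lateness -24
T4: 2→8, due 67, lateness -59
T7: 8→15, due 44, lateness -29
T9: 15→27, due 48, lateness -21
T2: 27→40, due 45, lateness -5
T5: 40→57, due 39, lateness 18
T8: 57→75, due 27, lateness 48
T1: 75→96, due 69, lateness 27
T3: 96→118, due 40, lateness 78
Maximum = 78.

78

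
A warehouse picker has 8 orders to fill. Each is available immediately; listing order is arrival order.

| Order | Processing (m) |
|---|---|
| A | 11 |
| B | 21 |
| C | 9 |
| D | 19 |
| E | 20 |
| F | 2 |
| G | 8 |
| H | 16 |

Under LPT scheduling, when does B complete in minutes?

21

LPT (decreasing processing time): B E D H A C G F.
B: 0→21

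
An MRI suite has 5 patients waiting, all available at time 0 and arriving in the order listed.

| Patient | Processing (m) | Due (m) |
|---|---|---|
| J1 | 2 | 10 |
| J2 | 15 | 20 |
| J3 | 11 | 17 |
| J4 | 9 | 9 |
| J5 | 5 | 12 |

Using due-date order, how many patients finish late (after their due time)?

EDD (increasing due date): J4 J1 J5 J3 J2.
J4: 0→9, due 9, tardiness 0
J1: 9→11, due 10, tardiness 1
J5: 11→16, due 12, tardiness 4
J3: 16→27, due 17, tardiness 10
J2: 27→42, due 20, tardiness 22
Late patients: 4.

4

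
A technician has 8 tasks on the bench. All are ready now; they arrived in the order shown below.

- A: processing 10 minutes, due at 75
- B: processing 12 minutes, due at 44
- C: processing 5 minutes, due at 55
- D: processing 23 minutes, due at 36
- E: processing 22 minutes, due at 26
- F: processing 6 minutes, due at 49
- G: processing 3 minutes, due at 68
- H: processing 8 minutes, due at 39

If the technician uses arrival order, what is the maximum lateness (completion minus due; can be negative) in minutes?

50

FIFO (arrival order): A B C D E F G H.
A: 0→10, due 75, lateness -65
B: 10→22, due 44, lateness -22
C: 22→27, due 55, lateness -28
D: 27→50, due 36, lateness 14
E: 50→72, due 26, lateness 46
F: 72→78, due 49, lateness 29
G: 78→81, due 68, lateness 13
H: 81→89, due 39, lateness 50
Maximum = 50.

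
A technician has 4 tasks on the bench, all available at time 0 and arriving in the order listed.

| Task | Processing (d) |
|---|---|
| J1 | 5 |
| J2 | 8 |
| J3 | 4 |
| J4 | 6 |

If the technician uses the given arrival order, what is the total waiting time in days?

FIFO (arrival order): J1 J2 J3 J4.
J1: waits 0, runs 0→5
J2: waits 5, runs 5→13
J3: waits 13, runs 13→17
J4: waits 17, runs 17→23
Sum = 0+5+13+17 = 35.

35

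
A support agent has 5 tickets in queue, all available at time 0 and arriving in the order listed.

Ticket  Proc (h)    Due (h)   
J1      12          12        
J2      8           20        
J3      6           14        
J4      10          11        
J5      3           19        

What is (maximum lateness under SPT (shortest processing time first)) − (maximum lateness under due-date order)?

8

SPT (increasing processing time): J5 J3 J2 J4 J1.
J5: 0→3, due 19, lateness -16
J3: 3→9, due 14, lateness -5
J2: 9→17, due 20, lateness -3
J4: 17→27, due 11, lateness 16
J1: 27→39, due 12, lateness 27
Maximum = 27.
EDD (increasing due date): J4 J1 J3 J5 J2.
J4: 0→10, due 11, lateness -1
J1: 10→22, due 12, lateness 10
J3: 22→28, due 14, lateness 14
J5: 28→31, due 19, lateness 12
J2: 31→39, due 20, lateness 19
Maximum = 19.
Difference = 27 − 19 = 8.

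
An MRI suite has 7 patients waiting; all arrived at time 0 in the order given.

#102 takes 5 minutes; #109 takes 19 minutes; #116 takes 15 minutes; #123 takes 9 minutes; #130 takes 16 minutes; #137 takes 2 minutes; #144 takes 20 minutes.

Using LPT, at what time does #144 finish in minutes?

20

LPT (decreasing processing time): #144 #109 #130 #116 #123 #102 #137.
#144: 0→20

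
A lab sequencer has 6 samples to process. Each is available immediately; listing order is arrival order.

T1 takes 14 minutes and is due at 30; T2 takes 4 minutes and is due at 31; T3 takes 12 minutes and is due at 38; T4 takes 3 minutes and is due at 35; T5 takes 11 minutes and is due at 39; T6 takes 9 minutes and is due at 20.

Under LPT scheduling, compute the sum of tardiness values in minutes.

63

LPT (decreasing processing time): T1 T3 T5 T6 T2 T4.
T1: 0→14, due 30, tardiness 0
T3: 14→26, due 38, tardiness 0
T5: 26→37, due 39, tardiness 0
T6: 37→46, due 20, tardiness 26
T2: 46→50, due 31, tardiness 19
T4: 50→53, due 35, tardiness 18
Sum = 0+0+0+26+19+18 = 63.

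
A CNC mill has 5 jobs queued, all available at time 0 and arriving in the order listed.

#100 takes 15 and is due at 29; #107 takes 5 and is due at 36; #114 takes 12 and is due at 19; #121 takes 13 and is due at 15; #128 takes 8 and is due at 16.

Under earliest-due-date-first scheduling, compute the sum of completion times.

168

EDD (increasing due date): #121 #128 #114 #100 #107.
#121: 0→13
#128: 13→21
#114: 21→33
#100: 33→48
#107: 48→53
Sum = 13+21+33+48+53 = 168.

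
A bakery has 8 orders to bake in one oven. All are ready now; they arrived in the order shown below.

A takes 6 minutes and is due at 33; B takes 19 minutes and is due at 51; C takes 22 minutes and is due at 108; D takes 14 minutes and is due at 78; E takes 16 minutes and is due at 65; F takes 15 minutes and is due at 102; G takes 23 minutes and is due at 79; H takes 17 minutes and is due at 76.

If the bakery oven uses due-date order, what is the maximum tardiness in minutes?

EDD (increasing due date): A B E H D G F C.
A: 0→6, due 33, tardiness 0
B: 6→25, due 51, tardiness 0
E: 25→41, due 65, tardiness 0
H: 41→58, due 76, tardiness 0
D: 58→72, due 78, tardiness 0
G: 72→95, due 79, tardiness 16
F: 95→110, due 102, tardiness 8
C: 110→132, due 108, tardiness 24
Maximum = 24.

24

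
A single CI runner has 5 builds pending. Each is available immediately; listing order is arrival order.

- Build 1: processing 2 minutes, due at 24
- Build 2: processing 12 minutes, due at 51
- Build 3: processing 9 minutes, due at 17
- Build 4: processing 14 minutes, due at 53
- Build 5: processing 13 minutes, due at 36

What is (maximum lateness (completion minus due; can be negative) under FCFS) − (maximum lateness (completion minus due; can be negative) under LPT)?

FIFO (arrival order): Build 1 Build 2 Build 3 Build 4 Build 5.
Build 1: 0→2, due 24, lateness -22
Build 2: 2→14, due 51, lateness -37
Build 3: 14→23, due 17, lateness 6
Build 4: 23→37, due 53, lateness -16
Build 5: 37→50, due 36, lateness 14
Maximum = 14.
LPT (decreasing processing time): Build 4 Build 5 Build 2 Build 3 Build 1.
Build 4: 0→14, due 53, lateness -39
Build 5: 14→27, due 36, lateness -9
Build 2: 27→39, due 51, lateness -12
Build 3: 39→48, due 17, lateness 31
Build 1: 48→50, due 24, lateness 26
Maximum = 31.
Difference = 14 − 31 = -17.

-17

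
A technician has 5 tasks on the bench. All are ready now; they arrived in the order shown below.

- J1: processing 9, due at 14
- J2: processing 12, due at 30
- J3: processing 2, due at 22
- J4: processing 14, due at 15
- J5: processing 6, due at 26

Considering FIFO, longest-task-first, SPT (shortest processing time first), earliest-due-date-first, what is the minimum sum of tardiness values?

FIFO (arrival order): J1 J2 J3 J4 J5.
J1: 0→9, due 14, tardiness 0
J2: 9→21, due 30, tardiness 0
J3: 21→23, due 22, tardiness 1
J4: 23→37, due 15, tardiness 22
J5: 37→43, due 26, tardiness 17
Sum = 0+0+1+22+17 = 40.
LPT (decreasing processing time): J4 J2 J1 J5 J3.
J4: 0→14, due 15, tardiness 0
J2: 14→26, due 30, tardiness 0
J1: 26→35, due 14, tardiness 21
J5: 35→41, due 26, tardiness 15
J3: 41→43, due 22, tardiness 21
Sum = 0+0+21+15+21 = 57.
SPT (increasing processing time): J3 J5 J1 J2 J4.
J3: 0→2, due 22, tardiness 0
J5: 2→8, due 26, tardiness 0
J1: 8→17, due 14, tardiness 3
J2: 17→29, due 30, tardiness 0
J4: 29→43, due 15, tardiness 28
Sum = 0+0+3+0+28 = 31.
EDD (increasing due date): J1 J4 J3 J5 J2.
J1: 0→9, due 14, tardiness 0
J4: 9→23, due 15, tardiness 8
J3: 23→25, due 22, tardiness 3
J5: 25→31, due 26, tardiness 5
J2: 31→43, due 30, tardiness 13
Sum = 0+8+3+5+13 = 29.
FIFO 40, LPT 57, SPT 31, EDD 29 → minimum 29.

29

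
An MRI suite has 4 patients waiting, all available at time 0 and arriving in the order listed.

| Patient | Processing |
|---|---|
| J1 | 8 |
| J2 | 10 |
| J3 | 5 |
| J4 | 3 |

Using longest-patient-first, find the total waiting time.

LPT (decreasing processing time): J2 J1 J3 J4.
J2: waits 0, runs 0→10
J1: waits 10, runs 10→18
J3: waits 18, runs 18→23
J4: waits 23, runs 23→26
Sum = 0+10+18+23 = 51.

51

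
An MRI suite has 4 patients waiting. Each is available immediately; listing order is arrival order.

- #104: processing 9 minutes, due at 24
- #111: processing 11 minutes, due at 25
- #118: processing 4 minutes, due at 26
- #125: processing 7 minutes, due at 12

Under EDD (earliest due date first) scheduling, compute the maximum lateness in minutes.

5

EDD (increasing due date): #125 #104 #111 #118.
#125: 0→7, due 12, lateness -5
#104: 7→16, due 24, lateness -8
#111: 16→27, due 25, lateness 2
#118: 27→31, due 26, lateness 5
Maximum = 5.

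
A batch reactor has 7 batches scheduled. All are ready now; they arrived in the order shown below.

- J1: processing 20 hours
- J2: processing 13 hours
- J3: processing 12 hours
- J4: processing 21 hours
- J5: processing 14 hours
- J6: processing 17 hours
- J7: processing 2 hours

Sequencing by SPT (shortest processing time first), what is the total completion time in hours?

SPT (increasing processing time): J7 J3 J2 J5 J6 J1 J4.
J7: 0→2
J3: 2→14
J2: 14→27
J5: 27→41
J6: 41→58
J1: 58→78
J4: 78→99
Sum = 2+14+27+41+58+78+99 = 319.

319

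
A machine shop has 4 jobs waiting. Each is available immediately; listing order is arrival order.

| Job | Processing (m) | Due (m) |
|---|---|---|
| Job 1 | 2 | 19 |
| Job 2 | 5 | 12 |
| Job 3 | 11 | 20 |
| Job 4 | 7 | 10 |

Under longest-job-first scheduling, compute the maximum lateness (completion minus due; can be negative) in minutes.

11

LPT (decreasing processing time): Job 3 Job 4 Job 2 Job 1.
Job 3: 0→11, due 20, lateness -9
Job 4: 11→18, due 10, lateness 8
Job 2: 18→23, due 12, lateness 11
Job 1: 23→25, due 19, lateness 6
Maximum = 11.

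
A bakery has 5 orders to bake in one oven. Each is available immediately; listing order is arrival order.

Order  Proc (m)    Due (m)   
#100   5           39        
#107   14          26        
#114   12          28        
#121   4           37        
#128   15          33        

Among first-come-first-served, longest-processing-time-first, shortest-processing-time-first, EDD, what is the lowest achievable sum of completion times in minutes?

119

FIFO (arrival order): #100 #107 #114 #121 #128.
#100: 0→5
#107: 5→19
#114: 19→31
#121: 31→35
#128: 35→50
Sum = 5+19+31+35+50 = 140.
LPT (decreasing processing time): #128 #107 #114 #100 #121.
#128: 0→15
#107: 15→29
#114: 29→41
#100: 41→46
#121: 46→50
Sum = 15+29+41+46+50 = 181.
SPT (increasing processing time): #121 #100 #114 #107 #128.
#121: 0→4
#100: 4→9
#114: 9→21
#107: 21→35
#128: 35→50
Sum = 4+9+21+35+50 = 119.
EDD (increasing due date): #107 #114 #128 #121 #100.
#107: 0→14
#114: 14→26
#128: 26→41
#121: 41→45
#100: 45→50
Sum = 14+26+41+45+50 = 176.
FIFO 140, LPT 181, SPT 119, EDD 176 → minimum 119.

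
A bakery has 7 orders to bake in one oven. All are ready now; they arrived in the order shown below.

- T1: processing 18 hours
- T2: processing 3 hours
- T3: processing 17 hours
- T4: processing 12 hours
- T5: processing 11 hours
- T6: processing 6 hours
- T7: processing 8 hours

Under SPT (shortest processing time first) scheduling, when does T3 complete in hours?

57

SPT (increasing processing time): T2 T6 T7 T5 T4 T3 T1.
T2: 0→3
T6: 3→9
T7: 9→17
T5: 17→28
T4: 28→40
T3: 40→57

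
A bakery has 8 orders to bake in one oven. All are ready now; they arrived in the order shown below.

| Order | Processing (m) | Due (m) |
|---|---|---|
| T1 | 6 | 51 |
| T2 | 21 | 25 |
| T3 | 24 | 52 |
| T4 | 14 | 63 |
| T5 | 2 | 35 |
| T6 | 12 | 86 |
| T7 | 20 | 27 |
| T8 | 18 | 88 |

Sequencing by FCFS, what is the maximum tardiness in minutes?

72

FIFO (arrival order): T1 T2 T3 T4 T5 T6 T7 T8.
T1: 0→6, due 51, tardiness 0
T2: 6→27, due 25, tardiness 2
T3: 27→51, due 52, tardiness 0
T4: 51→65, due 63, tardiness 2
T5: 65→67, due 35, tardiness 32
T6: 67→79, due 86, tardiness 0
T7: 79→99, due 27, tardiness 72
T8: 99→117, due 88, tardiness 29
Maximum = 72.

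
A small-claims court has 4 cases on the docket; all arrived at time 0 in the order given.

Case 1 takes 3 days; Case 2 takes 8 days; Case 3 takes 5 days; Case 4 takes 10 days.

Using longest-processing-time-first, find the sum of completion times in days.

77

LPT (decreasing processing time): Case 4 Case 2 Case 3 Case 1.
Case 4: 0→10
Case 2: 10→18
Case 3: 18→23
Case 1: 23→26
Sum = 10+18+23+26 = 77.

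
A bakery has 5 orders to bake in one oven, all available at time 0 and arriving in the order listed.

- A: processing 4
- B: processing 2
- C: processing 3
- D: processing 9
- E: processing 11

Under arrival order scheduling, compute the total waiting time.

FIFO (arrival order): A B C D E.
A: waits 0, runs 0→4
B: waits 4, runs 4→6
C: waits 6, runs 6→9
D: waits 9, runs 9→18
E: waits 18, runs 18→29
Sum = 0+4+6+9+18 = 37.

37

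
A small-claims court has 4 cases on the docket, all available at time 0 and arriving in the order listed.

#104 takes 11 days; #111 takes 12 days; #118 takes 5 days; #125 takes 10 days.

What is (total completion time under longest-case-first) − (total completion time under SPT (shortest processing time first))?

LPT (decreasing processing time): #111 #104 #125 #118.
#111: 0→12
#104: 12→23
#125: 23→33
#118: 33→38
Sum = 12+23+33+38 = 106.
SPT (increasing processing time): #118 #125 #104 #111.
#118: 0→5
#125: 5→15
#104: 15→26
#111: 26→38
Sum = 5+15+26+38 = 84.
Difference = 106 − 84 = 22.

22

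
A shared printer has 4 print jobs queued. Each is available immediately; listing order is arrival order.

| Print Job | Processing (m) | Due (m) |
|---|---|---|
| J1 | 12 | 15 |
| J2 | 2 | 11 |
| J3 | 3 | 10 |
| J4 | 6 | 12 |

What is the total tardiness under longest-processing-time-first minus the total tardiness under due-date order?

LPT (decreasing processing time): J1 J4 J3 J2.
J1: 0→12, due 15, tardiness 0
J4: 12→18, due 12, tardiness 6
J3: 18→21, due 10, tardiness 11
J2: 21→23, due 11, tardiness 12
Sum = 0+6+11+12 = 29.
EDD (increasing due date): J3 J2 J4 J1.
J3: 0→3, due 10, tardiness 0
J2: 3→5, due 11, tardiness 0
J4: 5→11, due 12, tardiness 0
J1: 11→23, due 15, tardiness 8
Sum = 0+0+0+8 = 8.
Difference = 29 − 8 = 21.

21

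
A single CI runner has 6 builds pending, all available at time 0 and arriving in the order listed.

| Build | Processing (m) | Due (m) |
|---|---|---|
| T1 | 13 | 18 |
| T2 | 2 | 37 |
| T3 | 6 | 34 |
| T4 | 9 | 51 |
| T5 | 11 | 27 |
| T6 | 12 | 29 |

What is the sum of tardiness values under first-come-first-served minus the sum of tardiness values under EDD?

FIFO (arrival order): T1 T2 T3 T4 T5 T6.
T1: 0→13, due 18, tardiness 0
T2: 13→15, due 37, tardiness 0
T3: 15→21, due 34, tardiness 0
T4: 21→30, due 51, tardiness 0
T5: 30→41, due 27, tardiness 14
T6: 41→53, due 29, tardiness 24
Sum = 0+0+0+0+14+24 = 38.
EDD (increasing due date): T1 T5 T6 T3 T2 T4.
T1: 0→13, due 18, tardiness 0
T5: 13→24, due 27, tardiness 0
T6: 24→36, due 29, tardiness 7
T3: 36→42, due 34, tardiness 8
T2: 42→44, due 37, tardiness 7
T4: 44→53, due 51, tardiness 2
Sum = 0+0+7+8+7+2 = 24.
Difference = 38 − 24 = 14.

14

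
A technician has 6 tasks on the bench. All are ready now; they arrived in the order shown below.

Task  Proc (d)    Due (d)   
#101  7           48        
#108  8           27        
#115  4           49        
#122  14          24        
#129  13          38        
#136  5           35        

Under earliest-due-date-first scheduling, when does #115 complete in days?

EDD (increasing due date): #122 #108 #136 #129 #101 #115.
#122: 0→14
#108: 14→22
#136: 22→27
#129: 27→40
#101: 40→47
#115: 47→51

51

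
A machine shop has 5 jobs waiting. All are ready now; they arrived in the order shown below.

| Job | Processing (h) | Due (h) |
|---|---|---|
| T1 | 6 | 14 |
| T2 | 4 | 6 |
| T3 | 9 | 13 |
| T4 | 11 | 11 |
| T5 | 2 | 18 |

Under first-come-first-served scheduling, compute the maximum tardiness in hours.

19

FIFO (arrival order): T1 T2 T3 T4 T5.
T1: 0→6, due 14, tardiness 0
T2: 6→10, due 6, tardiness 4
T3: 10→19, due 13, tardiness 6
T4: 19→30, due 11, tardiness 19
T5: 30→32, due 18, tardiness 14
Maximum = 19.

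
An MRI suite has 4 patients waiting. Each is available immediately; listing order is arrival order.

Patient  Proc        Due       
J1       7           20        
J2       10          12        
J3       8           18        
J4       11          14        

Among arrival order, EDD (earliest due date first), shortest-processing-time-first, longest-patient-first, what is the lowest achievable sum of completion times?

83

FIFO (arrival order): J1 J2 J3 J4.
J1: 0→7
J2: 7→17
J3: 17→25
J4: 25→36
Sum = 7+17+25+36 = 85.
EDD (increasing due date): J2 J4 J3 J1.
J2: 0→10
J4: 10→21
J3: 21→29
J1: 29→36
Sum = 10+21+29+36 = 96.
SPT (increasing processing time): J1 J3 J2 J4.
J1: 0→7
J3: 7→15
J2: 15→25
J4: 25→36
Sum = 7+15+25+36 = 83.
LPT (decreasing processing time): J4 J2 J3 J1.
J4: 0→11
J2: 11→21
J3: 21→29
J1: 29→36
Sum = 11+21+29+36 = 97.
FIFO 85, EDD 96, SPT 83, LPT 97 → minimum 83.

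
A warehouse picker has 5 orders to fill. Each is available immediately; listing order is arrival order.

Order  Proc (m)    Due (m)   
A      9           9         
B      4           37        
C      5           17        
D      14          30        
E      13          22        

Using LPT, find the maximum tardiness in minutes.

LPT (decreasing processing time): D E A C B.
D: 0→14, due 30, tardiness 0
E: 14→27, due 22, tardiness 5
A: 27→36, due 9, tardiness 27
C: 36→41, due 17, tardiness 24
B: 41→45, due 37, tardiness 8
Maximum = 27.

27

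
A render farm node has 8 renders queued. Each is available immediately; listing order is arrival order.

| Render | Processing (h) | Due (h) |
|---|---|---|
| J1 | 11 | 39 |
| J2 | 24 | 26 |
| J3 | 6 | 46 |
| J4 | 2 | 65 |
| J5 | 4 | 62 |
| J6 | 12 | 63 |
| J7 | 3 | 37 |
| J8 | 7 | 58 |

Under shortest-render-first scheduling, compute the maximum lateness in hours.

SPT (increasing processing time): J4 J7 J5 J3 J8 J1 J6 J2.
J4: 0→2, due 65, lateness -63
J7: 2→5, due 37, lateness -32
J5: 5→9, due 62, lateness -53
J3: 9→15, due 46, lateness -31
J8: 15→22, due 58, lateness -36
J1: 22→33, due 39, lateness -6
J6: 33→45, due 63, lateness -18
J2: 45→69, due 26, lateness 43
Maximum = 43.

43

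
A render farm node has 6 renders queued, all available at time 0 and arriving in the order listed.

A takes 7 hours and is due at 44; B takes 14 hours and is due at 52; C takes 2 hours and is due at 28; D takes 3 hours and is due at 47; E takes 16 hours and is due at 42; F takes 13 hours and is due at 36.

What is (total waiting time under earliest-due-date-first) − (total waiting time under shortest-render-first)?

44

EDD (increasing due date): C F E A D B.
C: waits 0, runs 0→2
F: waits 2, runs 2→15
E: waits 15, runs 15→31
A: waits 31, runs 31→38
D: waits 38, runs 38→41
B: waits 41, runs 41→55
Sum = 0+2+15+31+38+41 = 127.
SPT (increasing processing time): C D A F B E.
C: waits 0, runs 0→2
D: waits 2, runs 2→5
A: waits 5, runs 5→12
F: waits 12, runs 12→25
B: waits 25, runs 25→39
E: waits 39, runs 39→55
Sum = 0+2+5+12+25+39 = 83.
Difference = 127 − 83 = 44.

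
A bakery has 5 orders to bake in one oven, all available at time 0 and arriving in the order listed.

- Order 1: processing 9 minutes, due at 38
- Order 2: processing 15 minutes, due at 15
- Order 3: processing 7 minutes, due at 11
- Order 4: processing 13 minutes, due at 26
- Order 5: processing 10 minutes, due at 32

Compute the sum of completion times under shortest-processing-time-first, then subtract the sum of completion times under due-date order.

SPT (increasing processing time): Order 3 Order 1 Order 5 Order 4 Order 2.
Order 3: 0→7
Order 1: 7→16
Order 5: 16→26
Order 4: 26→39
Order 2: 39→54
Sum = 7+16+26+39+54 = 142.
EDD (increasing due date): Order 3 Order 2 Order 4 Order 5 Order 1.
Order 3: 0→7
Order 2: 7→22
Order 4: 22→35
Order 5: 35→45
Order 1: 45→54
Sum = 7+22+35+45+54 = 163.
Difference = 142 − 163 = -21.

-21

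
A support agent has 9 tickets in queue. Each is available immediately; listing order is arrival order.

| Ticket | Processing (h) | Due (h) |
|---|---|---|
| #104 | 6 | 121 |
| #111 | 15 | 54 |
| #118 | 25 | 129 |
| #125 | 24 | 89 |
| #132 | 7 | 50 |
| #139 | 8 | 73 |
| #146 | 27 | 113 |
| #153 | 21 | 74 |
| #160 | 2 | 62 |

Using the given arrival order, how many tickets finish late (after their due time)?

4

FIFO (arrival order): #104 #111 #118 #125 #132 #139 #146 #153 #160.
#104: 0→6, due 121, tardiness 0
#111: 6→21, due 54, tardiness 0
#118: 21→46, due 129, tardiness 0
#125: 46→70, due 89, tardiness 0
#132: 70→77, due 50, tardiness 27
#139: 77→85, due 73, tardiness 12
#146: 85→112, due 113, tardiness 0
#153: 112→133, due 74, tardiness 59
#160: 133→135, due 62, tardiness 73
Late tickets: 4.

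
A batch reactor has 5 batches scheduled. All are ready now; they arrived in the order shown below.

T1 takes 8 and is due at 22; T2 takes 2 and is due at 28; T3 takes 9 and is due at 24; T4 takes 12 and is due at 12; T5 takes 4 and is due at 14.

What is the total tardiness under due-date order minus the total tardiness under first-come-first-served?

-20

EDD (increasing due date): T4 T5 T1 T3 T2.
T4: 0→12, due 12, tardiness 0
T5: 12→16, due 14, tardiness 2
T1: 16→24, due 22, tardiness 2
T3: 24→33, due 24, tardiness 9
T2: 33→35, due 28, tardiness 7
Sum = 0+2+2+9+7 = 20.
FIFO (arrival order): T1 T2 T3 T4 T5.
T1: 0→8, due 22, tardiness 0
T2: 8→10, due 28, tardiness 0
T3: 10→19, due 24, tardiness 0
T4: 19→31, due 12, tardiness 19
T5: 31→35, due 14, tardiness 21
Sum = 0+0+0+19+21 = 40.
Difference = 20 − 40 = -20.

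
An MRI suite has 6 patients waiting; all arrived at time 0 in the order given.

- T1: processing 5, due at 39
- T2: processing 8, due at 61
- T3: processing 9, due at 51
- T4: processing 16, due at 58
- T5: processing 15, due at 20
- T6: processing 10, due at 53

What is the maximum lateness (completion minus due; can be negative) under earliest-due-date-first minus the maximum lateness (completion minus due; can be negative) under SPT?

EDD (increasing due date): T5 T1 T3 T6 T4 T2.
T5: 0→15, due 20, lateness -5
T1: 15→20, due 39, lateness -19
T3: 20→29, due 51, lateness -22
T6: 29→39, due 53, lateness -14
T4: 39→55, due 58, lateness -3
T2: 55→63, due 61, lateness 2
Maximum = 2.
SPT (increasing processing time): T1 T2 T3 T6 T5 T4.
T1: 0→5, due 39, lateness -34
T2: 5→13, due 61, lateness -48
T3: 13→22, due 51, lateness -29
T6: 22→32, due 53, lateness -21
T5: 32→47, due 20, lateness 27
T4: 47→63, due 58, lateness 5
Maximum = 27.
Difference = 2 − 27 = -25.

-25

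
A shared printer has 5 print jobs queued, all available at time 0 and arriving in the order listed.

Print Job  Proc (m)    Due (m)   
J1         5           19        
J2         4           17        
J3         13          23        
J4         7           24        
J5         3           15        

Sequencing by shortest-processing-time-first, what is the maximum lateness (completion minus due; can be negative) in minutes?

SPT (increasing processing time): J5 J2 J1 J4 J3.
J5: 0→3, due 15, lateness -12
J2: 3→7, due 17, lateness -10
J1: 7→12, due 19, lateness -7
J4: 12→19, due 24, lateness -5
J3: 19→32, due 23, lateness 9
Maximum = 9.

9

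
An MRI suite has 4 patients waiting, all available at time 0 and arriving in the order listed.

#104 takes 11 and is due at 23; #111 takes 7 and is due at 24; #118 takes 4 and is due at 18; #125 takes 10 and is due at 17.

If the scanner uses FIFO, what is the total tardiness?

19

FIFO (arrival order): #104 #111 #118 #125.
#104: 0→11, due 23, tardiness 0
#111: 11→18, due 24, tardiness 0
#118: 18→22, due 18, tardiness 4
#125: 22→32, due 17, tardiness 15
Sum = 0+0+4+15 = 19.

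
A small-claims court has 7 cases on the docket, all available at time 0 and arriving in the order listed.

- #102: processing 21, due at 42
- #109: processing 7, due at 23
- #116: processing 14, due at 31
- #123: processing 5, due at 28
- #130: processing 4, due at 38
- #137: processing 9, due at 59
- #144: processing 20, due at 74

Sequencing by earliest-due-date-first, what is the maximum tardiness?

9

EDD (increasing due date): #109 #123 #116 #130 #102 #137 #144.
#109: 0→7, due 23, tardiness 0
#123: 7→12, due 28, tardiness 0
#116: 12→26, due 31, tardiness 0
#130: 26→30, due 38, tardiness 0
#102: 30→51, due 42, tardiness 9
#137: 51→60, due 59, tardiness 1
#144: 60→80, due 74, tardiness 6
Maximum = 9.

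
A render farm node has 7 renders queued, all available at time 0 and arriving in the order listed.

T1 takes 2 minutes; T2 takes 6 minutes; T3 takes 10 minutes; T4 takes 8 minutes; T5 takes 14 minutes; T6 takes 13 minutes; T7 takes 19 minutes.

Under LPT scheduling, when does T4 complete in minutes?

LPT (decreasing processing time): T7 T5 T6 T3 T4 T2 T1.
T7: 0→19
T5: 19→33
T6: 33→46
T3: 46→56
T4: 56→64

64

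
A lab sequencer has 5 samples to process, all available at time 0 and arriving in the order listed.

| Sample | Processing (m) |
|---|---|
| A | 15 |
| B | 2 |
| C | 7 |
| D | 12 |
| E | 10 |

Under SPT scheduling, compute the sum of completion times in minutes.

SPT (increasing processing time): B C E D A.
B: 0→2
C: 2→9
E: 9→19
D: 19→31
A: 31→46
Sum = 2+9+19+31+46 = 107.

107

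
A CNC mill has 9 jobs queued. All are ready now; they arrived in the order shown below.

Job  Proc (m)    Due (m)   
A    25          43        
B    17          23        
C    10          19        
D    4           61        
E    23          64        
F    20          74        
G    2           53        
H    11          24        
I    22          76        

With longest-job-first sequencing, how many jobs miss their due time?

LPT (decreasing processing time): A E I F B H C D G.
A: 0→25, due 43, tardiness 0
E: 25→48, due 64, tardiness 0
I: 48→70, due 76, tardiness 0
F: 70→90, due 74, tardiness 16
B: 90→107, due 23, tardiness 84
H: 107→118, due 24, tardiness 94
C: 118→128, due 19, tardiness 109
D: 128→132, due 61, tardiness 71
G: 132→134, due 53, tardiness 81
Late jobs: 6.

6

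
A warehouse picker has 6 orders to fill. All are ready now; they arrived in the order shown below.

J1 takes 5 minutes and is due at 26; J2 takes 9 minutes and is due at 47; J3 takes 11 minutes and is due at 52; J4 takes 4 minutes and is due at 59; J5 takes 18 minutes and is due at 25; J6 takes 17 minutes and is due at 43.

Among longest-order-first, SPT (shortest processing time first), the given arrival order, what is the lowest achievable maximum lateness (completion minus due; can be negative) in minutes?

22

LPT (decreasing processing time): J5 J6 J3 J2 J1 J4.
J5: 0→18, due 25, lateness -7
J6: 18→35, due 43, lateness -8
J3: 35→46, due 52, lateness -6
J2: 46→55, due 47, lateness 8
J1: 55→60, due 26, lateness 34
J4: 60→64, due 59, lateness 5
Maximum = 34.
SPT (increasing processing time): J4 J1 J2 J3 J6 J5.
J4: 0→4, due 59, lateness -55
J1: 4→9, due 26, lateness -17
J2: 9→18, due 47, lateness -29
J3: 18→29, due 52, lateness -23
J6: 29→46, due 43, lateness 3
J5: 46→64, due 25, lateness 39
Maximum = 39.
FIFO (arrival order): J1 J2 J3 J4 J5 J6.
J1: 0→5, due 26, lateness -21
J2: 5→14, due 47, lateness -33
J3: 14→25, due 52, lateness -27
J4: 25→29, due 59, lateness -30
J5: 29→47, due 25, lateness 22
J6: 47→64, due 43, lateness 21
Maximum = 22.
LPT 34, SPT 39, FIFO 22 → minimum 22.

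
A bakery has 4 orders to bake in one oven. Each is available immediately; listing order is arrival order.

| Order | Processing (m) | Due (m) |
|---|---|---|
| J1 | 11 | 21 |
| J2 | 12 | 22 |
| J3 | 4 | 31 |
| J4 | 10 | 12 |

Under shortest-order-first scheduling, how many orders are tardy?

SPT (increasing processing time): J3 J4 J1 J2.
J3: 0→4, due 31, tardiness 0
J4: 4→14, due 12, tardiness 2
J1: 14→25, due 21, tardiness 4
J2: 25→37, due 22, tardiness 15
Late orders: 3.

3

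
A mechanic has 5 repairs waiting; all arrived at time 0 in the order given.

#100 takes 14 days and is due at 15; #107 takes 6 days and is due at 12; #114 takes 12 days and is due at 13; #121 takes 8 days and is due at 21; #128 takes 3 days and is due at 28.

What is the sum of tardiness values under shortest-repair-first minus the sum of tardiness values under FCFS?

SPT (increasing processing time): #128 #107 #121 #114 #100.
#128: 0→3, due 28, tardiness 0
#107: 3→9, due 12, tardiness 0
#121: 9→17, due 21, tardiness 0
#114: 17→29, due 13, tardiness 16
#100: 29→43, due 15, tardiness 28
Sum = 0+0+0+16+28 = 44.
FIFO (arrival order): #100 #107 #114 #121 #128.
#100: 0→14, due 15, tardiness 0
#107: 14→20, due 12, tardiness 8
#114: 20→32, due 13, tardiness 19
#121: 32→40, due 21, tardiness 19
#128: 40→43, due 28, tardiness 15
Sum = 0+8+19+19+15 = 61.
Difference = 44 − 61 = -17.

-17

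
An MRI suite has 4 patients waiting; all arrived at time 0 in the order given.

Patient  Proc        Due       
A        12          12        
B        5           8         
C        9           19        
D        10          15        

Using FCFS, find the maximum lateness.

21

FIFO (arrival order): A B C D.
A: 0→12, due 12, lateness 0
B: 12→17, due 8, lateness 9
C: 17→26, due 19, lateness 7
D: 26→36, due 15, lateness 21
Maximum = 21.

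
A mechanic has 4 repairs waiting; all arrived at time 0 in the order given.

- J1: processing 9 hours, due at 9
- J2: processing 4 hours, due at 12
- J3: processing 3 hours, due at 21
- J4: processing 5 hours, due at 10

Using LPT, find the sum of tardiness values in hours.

LPT (decreasing processing time): J1 J4 J2 J3.
J1: 0→9, due 9, tardiness 0
J4: 9→14, due 10, tardiness 4
J2: 14→18, due 12, tardiness 6
J3: 18→21, due 21, tardiness 0
Sum = 0+4+6+0 = 10.

10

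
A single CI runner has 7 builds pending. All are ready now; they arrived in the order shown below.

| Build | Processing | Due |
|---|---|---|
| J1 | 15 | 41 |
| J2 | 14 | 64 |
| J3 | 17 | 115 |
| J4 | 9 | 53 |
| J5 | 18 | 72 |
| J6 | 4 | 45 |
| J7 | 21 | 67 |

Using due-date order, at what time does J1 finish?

EDD (increasing due date): J1 J6 J4 J2 J7 J5 J3.
J1: 0→15

15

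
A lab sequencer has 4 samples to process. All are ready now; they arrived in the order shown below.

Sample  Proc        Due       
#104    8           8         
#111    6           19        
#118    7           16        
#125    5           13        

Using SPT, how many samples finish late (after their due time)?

2

SPT (increasing processing time): #125 #111 #118 #104.
#125: 0→5, due 13, tardiness 0
#111: 5→11, due 19, tardiness 0
#118: 11→18, due 16, tardiness 2
#104: 18→26, due 8, tardiness 18
Late samples: 2.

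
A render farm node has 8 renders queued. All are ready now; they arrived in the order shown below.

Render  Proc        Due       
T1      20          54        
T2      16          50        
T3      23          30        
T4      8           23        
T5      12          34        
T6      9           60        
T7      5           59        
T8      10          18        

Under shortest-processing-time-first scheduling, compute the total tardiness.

133

SPT (increasing processing time): T7 T4 T6 T8 T5 T2 T1 T3.
T7: 0→5, due 59, tardiness 0
T4: 5→13, due 23, tardiness 0
T6: 13→22, due 60, tardiness 0
T8: 22→32, due 18, tardiness 14
T5: 32→44, due 34, tardiness 10
T2: 44→60, due 50, tardiness 10
T1: 60→80, due 54, tardiness 26
T3: 80→103, due 30, tardiness 73
Sum = 0+0+0+14+10+10+26+73 = 133.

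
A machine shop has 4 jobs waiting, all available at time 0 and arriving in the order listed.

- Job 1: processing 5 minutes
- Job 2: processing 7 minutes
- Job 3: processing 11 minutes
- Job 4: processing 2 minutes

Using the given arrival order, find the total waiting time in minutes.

40

FIFO (arrival order): Job 1 Job 2 Job 3 Job 4.
Job 1: waits 0, runs 0→5
Job 2: waits 5, runs 5→12
Job 3: waits 12, runs 12→23
Job 4: waits 23, runs 23→25
Sum = 0+5+12+23 = 40.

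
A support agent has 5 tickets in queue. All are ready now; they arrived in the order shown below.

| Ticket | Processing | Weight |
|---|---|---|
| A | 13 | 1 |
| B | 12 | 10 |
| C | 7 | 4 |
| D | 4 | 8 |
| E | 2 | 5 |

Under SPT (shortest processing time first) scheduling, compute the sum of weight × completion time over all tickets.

SPT (increasing processing time): E D C B A.
E: finishes 2, weight 5, w·C = 10
D: finishes 6, weight 8, w·C = 48
C: finishes 13, weight 4, w·C = 52
B: finishes 25, weight 10, w·C = 250
A: finishes 38, weight 1, w·C = 38
Sum = 10+48+52+250+38 = 398.

398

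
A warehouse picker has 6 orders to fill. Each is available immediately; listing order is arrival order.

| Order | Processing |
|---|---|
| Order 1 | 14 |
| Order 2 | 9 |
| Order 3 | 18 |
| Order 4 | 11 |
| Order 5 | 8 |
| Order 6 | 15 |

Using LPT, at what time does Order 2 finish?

LPT (decreasing processing time): Order 3 Order 6 Order 1 Order 4 Order 2 Order 5.
Order 3: 0→18
Order 6: 18→33
Order 1: 33→47
Order 4: 47→58
Order 2: 58→67

67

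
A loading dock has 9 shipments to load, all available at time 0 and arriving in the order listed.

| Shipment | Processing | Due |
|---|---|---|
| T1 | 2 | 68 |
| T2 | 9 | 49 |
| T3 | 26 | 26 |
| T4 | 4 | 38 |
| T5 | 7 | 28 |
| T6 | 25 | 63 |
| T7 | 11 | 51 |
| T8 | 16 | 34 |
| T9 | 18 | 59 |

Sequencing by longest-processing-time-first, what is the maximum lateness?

84

LPT (decreasing processing time): T3 T6 T9 T8 T7 T2 T5 T4 T1.
T3: 0→26, due 26, lateness 0
T6: 26→51, due 63, lateness -12
T9: 51→69, due 59, lateness 10
T8: 69→85, due 34, lateness 51
T7: 85→96, due 51, lateness 45
T2: 96→105, due 49, lateness 56
T5: 105→112, due 28, lateness 84
T4: 112→116, due 38, lateness 78
T1: 116→118, due 68, lateness 50
Maximum = 84.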